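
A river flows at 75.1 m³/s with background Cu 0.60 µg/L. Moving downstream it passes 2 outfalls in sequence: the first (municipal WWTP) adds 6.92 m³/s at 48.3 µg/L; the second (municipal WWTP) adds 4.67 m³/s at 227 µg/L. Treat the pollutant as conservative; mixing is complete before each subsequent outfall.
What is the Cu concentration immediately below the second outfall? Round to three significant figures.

Outfall 1: combined Q = 82.02 m³/s; C = (75.10·0.6000 + 6.920·48.30)/82.02 = 4.624 µg/L.
Outfall 2: combined Q = 86.69 m³/s; C = (82.02·4.624 + 4.670·227.0)/86.69 = 16.60 µg/L.

16.6 µg/L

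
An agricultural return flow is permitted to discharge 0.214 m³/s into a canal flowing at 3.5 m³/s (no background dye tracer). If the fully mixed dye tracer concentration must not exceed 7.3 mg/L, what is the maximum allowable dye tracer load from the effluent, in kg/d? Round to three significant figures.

Mass balance at the limit: 3.500·0 + 0.2140·Cₑ = 3.714·7.3 → Cₑ = 126.7 mg/L.
Load = 0.2140 m³/s × 126.7 g/m³ × 86 400 s/d = 2342 kg/d.

2340 kg/d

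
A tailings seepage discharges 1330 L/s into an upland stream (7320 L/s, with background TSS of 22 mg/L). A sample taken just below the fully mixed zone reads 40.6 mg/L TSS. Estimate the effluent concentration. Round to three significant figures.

Mass balance: 7320·22.00 + 1330·Cₑ = 8650·40.60
→ Cₑ = (8650·40.60 − 7320·22.00) / 1330 = 143.0 mg/L.

143 mg/L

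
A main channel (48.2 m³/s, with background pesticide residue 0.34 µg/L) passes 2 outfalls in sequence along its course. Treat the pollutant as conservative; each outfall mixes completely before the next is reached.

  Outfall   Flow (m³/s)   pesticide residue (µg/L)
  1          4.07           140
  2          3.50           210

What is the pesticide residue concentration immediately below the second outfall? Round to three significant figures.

Below outfall 1: Q → 52.27 m³/s, C = (48.20·0.3400 + 4.070·140.0)/52.27 = 11.21 µg/L.
Below outfall 2: Q → 55.77 m³/s, C = (52.27·11.21 + 3.500·210.0)/55.77 = 23.69 µg/L.

23.7 µg/L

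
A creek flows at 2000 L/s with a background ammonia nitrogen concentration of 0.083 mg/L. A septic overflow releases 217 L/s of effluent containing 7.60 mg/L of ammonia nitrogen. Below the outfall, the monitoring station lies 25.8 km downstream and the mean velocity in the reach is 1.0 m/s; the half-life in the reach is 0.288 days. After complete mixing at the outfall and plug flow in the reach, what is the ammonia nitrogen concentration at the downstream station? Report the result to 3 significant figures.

Conservation of mass: C = (2000·0.08300 + 217.0·7.600) / 2217 = 1815/2217 = 0.8188 mg/L.
Travel time t = 25.8·1000 / 1.0 = 25800 s = 7.167 h.
Half-life 0.288 d → k = ln 2 / 0.288 = 2.407 d⁻¹.
After decay, C = 0.8188 × e^(−kt) = 0.8188 × 0.4874 = 0.3991 mg/L.

0.399 mg/L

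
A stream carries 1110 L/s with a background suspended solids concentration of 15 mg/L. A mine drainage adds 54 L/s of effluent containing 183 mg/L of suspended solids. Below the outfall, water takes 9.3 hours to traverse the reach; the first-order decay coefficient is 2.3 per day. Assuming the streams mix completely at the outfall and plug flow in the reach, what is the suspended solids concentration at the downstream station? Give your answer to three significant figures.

9.35 mg/L

Flow-weighted average: C = (1110·15.00 + 54.00·183.0) / 1164 = 26530/1164 = 22.79 mg/L.
Applying C = C₀e^(−kt): 22.79 × 0.4101 = 9.349 mg/L.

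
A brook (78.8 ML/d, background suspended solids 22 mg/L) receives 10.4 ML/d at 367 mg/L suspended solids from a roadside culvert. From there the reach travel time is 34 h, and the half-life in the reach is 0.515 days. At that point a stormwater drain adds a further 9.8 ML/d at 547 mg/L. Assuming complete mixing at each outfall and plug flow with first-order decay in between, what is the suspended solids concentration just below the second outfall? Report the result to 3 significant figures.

62.5 mg/L

Conservation of mass: C = (78.80·22.00 + 10.40·367.0) / 89.20 = 5550/89.20 = 62.22 mg/L; combined flow 89.20 ML/d.
Half-life 0.515 d → k = ln 2 / 0.515 = 1.346 d⁻¹.
After decay, C = 62.22 × e^(−kt) = 62.22 × 0.1486 = 9.244 mg/L.
Second outfall: C = (89.20·9.244 + 9.800·547.0)/99.00 = 62.48 mg/L.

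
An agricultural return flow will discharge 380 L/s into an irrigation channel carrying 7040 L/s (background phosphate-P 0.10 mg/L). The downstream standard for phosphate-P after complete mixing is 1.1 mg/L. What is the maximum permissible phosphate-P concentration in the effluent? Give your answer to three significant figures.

At the limit, (Qr·Cr + Qe·Cₑ)/(Qr + Qe) = 1.1:
Cₑ = (7420·1.1 − 7040·0.1000) / 380.0 = 19.63 mg/L.

19.6 mg/L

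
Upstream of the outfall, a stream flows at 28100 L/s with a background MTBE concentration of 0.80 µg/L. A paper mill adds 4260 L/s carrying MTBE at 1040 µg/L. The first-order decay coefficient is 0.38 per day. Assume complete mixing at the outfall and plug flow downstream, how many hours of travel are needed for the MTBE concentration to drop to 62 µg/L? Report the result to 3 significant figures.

Mass balance: C = (28100·0.8000 + 4260·1040) / 32360 = 4453000/32360 = 137.6 µg/L.
137.6·exp(−k·t) = 62 → t = ln(137.6/62)/k = 181300 s = 50.35 h.

50.4 h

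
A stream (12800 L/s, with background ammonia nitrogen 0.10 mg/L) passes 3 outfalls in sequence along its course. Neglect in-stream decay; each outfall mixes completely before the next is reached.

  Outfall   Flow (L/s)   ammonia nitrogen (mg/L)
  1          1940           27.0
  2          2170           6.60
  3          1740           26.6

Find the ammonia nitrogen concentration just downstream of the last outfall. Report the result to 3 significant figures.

6.13 mg/L

Below outfall 1: Q → 14740 L/s, C = (12800·0.1000 + 1940·27.00)/14740 = 3.640 mg/L.
Below outfall 2: Q → 16910 L/s, C = (14740·3.640 + 2170·6.600)/16910 = 4.020 mg/L.
Below outfall 3: Q → 18650 L/s, C = (16910·4.020 + 1740·26.60)/18650 = 6.127 mg/L.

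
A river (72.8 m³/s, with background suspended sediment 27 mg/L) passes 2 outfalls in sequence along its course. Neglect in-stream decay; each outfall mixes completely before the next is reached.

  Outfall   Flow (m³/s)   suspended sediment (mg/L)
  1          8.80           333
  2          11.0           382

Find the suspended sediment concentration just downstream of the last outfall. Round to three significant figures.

98.3 mg/L

Outfall 1: combined Q = 81.60 m³/s; C = (72.80·27.00 + 8.800·333.0)/81.60 = 60.00 mg/L.
Outfall 2: combined Q = 92.60 m³/s; C = (81.60·60.00 + 11.00·382.0)/92.60 = 98.25 mg/L.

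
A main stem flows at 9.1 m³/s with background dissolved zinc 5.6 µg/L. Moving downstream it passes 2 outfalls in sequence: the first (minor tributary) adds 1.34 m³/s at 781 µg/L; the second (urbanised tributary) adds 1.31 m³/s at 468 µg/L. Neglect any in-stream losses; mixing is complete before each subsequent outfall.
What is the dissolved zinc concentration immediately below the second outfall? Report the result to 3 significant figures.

146 µg/L

After outfall 1: Q = 9.100 + 1.340 = 10.44 m³/s; C = (9.100·5.600 + 1.340·781.0)/10.44 = 105.1 µg/L.
After outfall 2: Q = 10.44 + 1.310 = 11.75 m³/s; C = (10.44·105.1 + 1.310·468.0)/11.75 = 145.6 µg/L.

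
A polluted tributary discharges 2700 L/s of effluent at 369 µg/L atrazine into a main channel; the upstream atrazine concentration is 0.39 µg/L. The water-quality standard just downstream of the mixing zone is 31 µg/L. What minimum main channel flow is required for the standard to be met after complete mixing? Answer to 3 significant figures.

29800 L/s

Set C_mix = 31: (Q·0.3900 + 2700·369.0) / (Q + 2700) = 31
→ Q = 2700·(369.0 − 31)/(31 − 0.3900) = 29810 L/s.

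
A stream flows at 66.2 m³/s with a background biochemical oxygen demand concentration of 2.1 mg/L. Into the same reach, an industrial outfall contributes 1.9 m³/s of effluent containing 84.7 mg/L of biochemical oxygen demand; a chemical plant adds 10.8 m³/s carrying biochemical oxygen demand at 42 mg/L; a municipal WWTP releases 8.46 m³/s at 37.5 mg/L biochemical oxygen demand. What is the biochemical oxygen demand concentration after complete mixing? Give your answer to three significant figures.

12.3 mg/L

Flow-weighted average: C = (66.20·2.100 + 1.900·84.70 + 10.80·42.00 + 8.460·37.50) / 87.36 = 1071/87.36 = 12.26 mg/L.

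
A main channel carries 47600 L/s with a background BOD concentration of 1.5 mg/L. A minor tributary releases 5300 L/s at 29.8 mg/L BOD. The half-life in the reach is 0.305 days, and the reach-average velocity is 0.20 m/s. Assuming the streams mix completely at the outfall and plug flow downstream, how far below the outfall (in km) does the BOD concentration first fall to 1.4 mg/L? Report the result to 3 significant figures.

Mass balance: C = (47600·1.500 + 5300·29.80) / 52900 = 229300/52900 = 4.335 mg/L.
Half-life 0.305 d → k = ln 2 / 0.305 = 2.273 d⁻¹.
Set 4.335·exp(−k·t) = 1.4 → t = ln(4.335/1.4)/k = 42970 s = 11.94 h.
Distance = v·t = 0.20·42970 = 8595 m = 8.595 km.

8.59 km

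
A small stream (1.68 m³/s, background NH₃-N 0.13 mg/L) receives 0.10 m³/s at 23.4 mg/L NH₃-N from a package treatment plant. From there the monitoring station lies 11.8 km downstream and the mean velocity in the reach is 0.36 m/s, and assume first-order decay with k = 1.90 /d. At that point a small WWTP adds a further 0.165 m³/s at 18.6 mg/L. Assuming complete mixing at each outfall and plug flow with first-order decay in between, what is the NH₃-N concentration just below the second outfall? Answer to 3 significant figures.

2.22 mg/L

Mass balance: C = (1.680·0.1300 + 0.1000·23.40) / 1.780 = 2.558/1.780 = 1.437 mg/L; combined flow 1.780 m³/s.
Travel time t = 11.8·1000 / 0.36 = 32780 s = 9.105 h.
Decay over the reach: 1.437·exp(−kt) = 1.437·0.4864 = 0.6990 mg/L.
At the second outfall, C = (1.780·0.6990 + 0.1650·18.60) / (1.780 + 0.1650) = 2.218 mg/L.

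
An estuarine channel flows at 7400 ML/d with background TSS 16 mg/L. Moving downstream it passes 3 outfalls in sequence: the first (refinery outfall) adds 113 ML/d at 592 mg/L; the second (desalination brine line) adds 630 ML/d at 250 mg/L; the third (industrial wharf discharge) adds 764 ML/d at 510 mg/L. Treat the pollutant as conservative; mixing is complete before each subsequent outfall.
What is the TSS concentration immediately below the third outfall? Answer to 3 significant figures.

Below outfall 1: Q → 7513 ML/d, C = (7400·16.00 + 113.0·592.0)/7513 = 24.66 mg/L.
Below outfall 2: Q → 8143 ML/d, C = (7513·24.66 + 630.0·250.0)/8143 = 42.10 mg/L.
Below outfall 3: Q → 8907 ML/d, C = (8143·42.10 + 764.0·510.0)/8907 = 82.23 mg/L.

82.2 mg/L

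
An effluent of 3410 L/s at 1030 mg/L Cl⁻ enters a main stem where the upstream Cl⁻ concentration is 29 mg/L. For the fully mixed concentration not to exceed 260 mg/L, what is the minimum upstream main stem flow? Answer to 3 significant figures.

11400 L/s

Set C_mix = 260: (Q·29.00 + 3410·1030) / (Q + 3410) = 260
→ Q = 3410·(1030 − 260)/(260 − 29.00) = 11370 L/s.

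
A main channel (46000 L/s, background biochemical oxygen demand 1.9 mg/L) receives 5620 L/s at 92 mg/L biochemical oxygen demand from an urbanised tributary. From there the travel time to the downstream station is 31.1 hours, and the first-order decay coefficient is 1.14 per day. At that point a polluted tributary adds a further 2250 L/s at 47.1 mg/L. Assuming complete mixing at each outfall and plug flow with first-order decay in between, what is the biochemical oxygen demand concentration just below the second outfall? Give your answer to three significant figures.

4.53 mg/L

Flow-weighted average: C = (46000·1.900 + 5620·92.00) / 51620 = 604400/51620 = 11.71 mg/L; combined flow 51620 L/s.
Applying C = C₀e^(−kt): 11.71 × 0.2283 = 2.673 mg/L.
Second outfall: C = (51620·2.673 + 2250·47.10)/53870 = 4.528 mg/L.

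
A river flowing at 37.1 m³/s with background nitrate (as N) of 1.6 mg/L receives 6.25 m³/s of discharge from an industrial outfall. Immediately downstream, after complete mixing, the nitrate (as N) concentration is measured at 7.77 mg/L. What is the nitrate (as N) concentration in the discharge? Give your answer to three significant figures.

44.4 mg/L

Mass balance: 37.10·1.600 + 6.250·Cₑ = 43.35·7.770
→ Cₑ = (43.35·7.770 − 37.10·1.600) / 6.250 = 44.40 mg/L.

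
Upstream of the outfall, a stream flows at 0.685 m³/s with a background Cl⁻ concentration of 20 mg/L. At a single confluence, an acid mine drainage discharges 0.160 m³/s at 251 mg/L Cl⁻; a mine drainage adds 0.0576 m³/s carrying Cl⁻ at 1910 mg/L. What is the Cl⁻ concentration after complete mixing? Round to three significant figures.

Flow-weighted average: C = (0.6850·20.00 + 0.1600·251.0 + 0.05760·1910) / 0.9026 = 163.9/0.9026 = 181.6 mg/L.

182 mg/L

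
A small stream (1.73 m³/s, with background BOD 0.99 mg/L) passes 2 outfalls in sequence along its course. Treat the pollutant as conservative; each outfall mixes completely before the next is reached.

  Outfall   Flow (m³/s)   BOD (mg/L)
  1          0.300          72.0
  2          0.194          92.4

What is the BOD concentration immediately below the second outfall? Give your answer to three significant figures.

18.5 mg/L

Outfall 1: combined Q = 2.030 m³/s; C = (1.730·0.9900 + 0.3000·72.00)/2.030 = 11.48 mg/L.
Outfall 2: combined Q = 2.224 m³/s; C = (2.030·11.48 + 0.1940·92.40)/2.224 = 18.54 mg/L.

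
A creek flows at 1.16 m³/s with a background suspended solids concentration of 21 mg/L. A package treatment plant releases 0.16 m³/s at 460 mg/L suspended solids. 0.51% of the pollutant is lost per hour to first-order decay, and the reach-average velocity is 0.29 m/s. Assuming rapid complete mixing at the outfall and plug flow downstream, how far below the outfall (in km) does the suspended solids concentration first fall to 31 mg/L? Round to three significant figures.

After mixing, C = (1.160·21.00 + 0.1600·460.0) / 1.320 = 97.96/1.320 = 74.21 mg/L.
0.51%/h lost → k = −ln(1 − 0.0051) = 0.005113 h⁻¹.
Set 74.21·exp(−k·t) = 31 → t = ln(74.21/31)/k = 614600 s = 170.7 h.
Distance = v·t = 0.29·614600 = 178200 m = 178.2 km.

178 km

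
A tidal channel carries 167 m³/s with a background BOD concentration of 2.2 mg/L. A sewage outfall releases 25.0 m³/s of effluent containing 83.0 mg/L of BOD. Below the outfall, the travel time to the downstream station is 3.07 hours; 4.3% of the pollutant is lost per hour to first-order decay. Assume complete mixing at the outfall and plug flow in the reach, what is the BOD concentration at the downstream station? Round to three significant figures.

11.1 mg/L

Mass balance: C = (167.0·2.200 + 25.00·83.00) / 192.0 = 2442/192.0 = 12.72 mg/L.
4.3%/h lost → k = −ln(1 − 0.043) = 0.04395 h⁻¹.
Decay over the reach: 12.72·exp(−kt) = 12.72·0.8738 = 11.12 mg/L.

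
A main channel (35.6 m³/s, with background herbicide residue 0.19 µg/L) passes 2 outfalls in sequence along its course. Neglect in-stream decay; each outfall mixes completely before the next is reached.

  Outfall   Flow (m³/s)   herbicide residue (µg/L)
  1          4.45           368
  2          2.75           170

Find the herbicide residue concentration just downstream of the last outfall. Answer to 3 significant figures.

49.3 µg/L

Below outfall 1: Q → 40.05 m³/s, C = (35.60·0.1900 + 4.450·368.0)/40.05 = 41.06 µg/L.
Below outfall 2: Q → 42.80 m³/s, C = (40.05·41.06 + 2.750·170.0)/42.80 = 49.34 µg/L.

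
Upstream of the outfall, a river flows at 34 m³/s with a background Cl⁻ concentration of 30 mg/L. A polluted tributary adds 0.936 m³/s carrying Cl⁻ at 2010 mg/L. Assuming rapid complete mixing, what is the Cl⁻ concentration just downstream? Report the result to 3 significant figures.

Conservation of mass: C = (34.00·30.00 + 0.9360·2010) / 34.94 = 2901/34.94 = 83.05 mg/L.

83.0 mg/L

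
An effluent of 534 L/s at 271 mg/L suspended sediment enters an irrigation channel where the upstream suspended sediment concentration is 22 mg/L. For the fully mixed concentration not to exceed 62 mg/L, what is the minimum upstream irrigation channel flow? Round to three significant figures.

2790 L/s

Set C_mix = 62: (Q·22.00 + 534.0·271.0) / (Q + 534.0) = 62
→ Q = 534.0·(271.0 − 62)/(62 − 22.00) = 2790 L/s.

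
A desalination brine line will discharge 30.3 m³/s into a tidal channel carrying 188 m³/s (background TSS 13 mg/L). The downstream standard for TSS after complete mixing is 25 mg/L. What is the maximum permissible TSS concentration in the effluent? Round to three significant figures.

At the limit, (Qr·Cr + Qe·Cₑ)/(Qr + Qe) = 25:
Cₑ = (218.3·25 − 188.0·13.00) / 30.30 = 99.46 mg/L.

99.5 mg/L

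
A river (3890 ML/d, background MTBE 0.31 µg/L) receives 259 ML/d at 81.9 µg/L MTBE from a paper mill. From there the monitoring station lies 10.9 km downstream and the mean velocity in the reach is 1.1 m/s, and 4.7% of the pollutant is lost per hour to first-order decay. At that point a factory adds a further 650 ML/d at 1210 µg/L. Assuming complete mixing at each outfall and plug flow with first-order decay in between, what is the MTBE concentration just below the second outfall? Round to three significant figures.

168 µg/L

Mass balance: C = (3890·0.3100 + 259.0·81.90) / 4149 = 22420/4149 = 5.403 µg/L; combined flow 4149 ML/d.
Travel time t = 10.9·1000 / 1.1 = 9909 s = 2.753 h.
4.7%/h lost → k = −ln(1 − 0.047) = 0.04814 h⁻¹.
After decay, C = 5.403 × e^(−kt) = 5.403 × 0.8759 = 4.733 µg/L.
Second outfall: C = (4149·4.733 + 650.0·1210)/4799 = 168.0 µg/L.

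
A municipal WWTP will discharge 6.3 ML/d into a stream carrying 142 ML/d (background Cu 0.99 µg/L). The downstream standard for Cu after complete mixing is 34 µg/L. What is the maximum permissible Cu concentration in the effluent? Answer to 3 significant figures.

At the limit, (Qr·Cr + Qe·Cₑ)/(Qr + Qe) = 34:
Cₑ = (148.3·34 − 142.0·0.9900) / 6.300 = 778.0 µg/L.

778 µg/L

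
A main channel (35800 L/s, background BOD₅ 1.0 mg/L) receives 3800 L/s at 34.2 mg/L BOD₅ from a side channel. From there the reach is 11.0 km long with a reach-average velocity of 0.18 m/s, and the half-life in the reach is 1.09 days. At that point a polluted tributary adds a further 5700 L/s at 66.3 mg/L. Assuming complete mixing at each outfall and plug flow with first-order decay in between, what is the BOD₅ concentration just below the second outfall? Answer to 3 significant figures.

After mixing, C = (35800·1.000 + 3800·34.20) / 39600 = 165800/39600 = 4.186 mg/L; combined flow 39600 L/s.
Travel time t = 11.0·1000 / 0.18 = 61110 s = 16.98 h.
Half-life 1.09 d → k = ln 2 / 1.09 = 0.6359 d⁻¹.
Decay over the reach: 4.186·exp(−kt) = 4.186·0.6378 = 2.670 mg/L.
Second outfall: C = (39600·2.670 + 5700·66.30)/45300 = 10.68 mg/L.

10.7 mg/L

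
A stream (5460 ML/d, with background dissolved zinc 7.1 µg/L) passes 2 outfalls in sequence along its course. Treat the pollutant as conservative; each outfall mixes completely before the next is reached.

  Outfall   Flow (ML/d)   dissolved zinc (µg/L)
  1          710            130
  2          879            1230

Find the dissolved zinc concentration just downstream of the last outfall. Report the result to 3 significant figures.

Outfall 1: combined Q = 6170 ML/d; C = (5460·7.100 + 710.0·130.0)/6170 = 21.24 µg/L.
Outfall 2: combined Q = 7049 ML/d; C = (6170·21.24 + 879.0·1230)/7049 = 172.0 µg/L.

172 µg/L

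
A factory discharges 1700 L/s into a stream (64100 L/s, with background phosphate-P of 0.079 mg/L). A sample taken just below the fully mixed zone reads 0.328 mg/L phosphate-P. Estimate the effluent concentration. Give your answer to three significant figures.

Mass balance: 64100·0.07900 + 1700·Cₑ = 65800·0.3280
→ Cₑ = (65800·0.3280 − 64100·0.07900) / 1700 = 9.717 mg/L.

9.72 mg/L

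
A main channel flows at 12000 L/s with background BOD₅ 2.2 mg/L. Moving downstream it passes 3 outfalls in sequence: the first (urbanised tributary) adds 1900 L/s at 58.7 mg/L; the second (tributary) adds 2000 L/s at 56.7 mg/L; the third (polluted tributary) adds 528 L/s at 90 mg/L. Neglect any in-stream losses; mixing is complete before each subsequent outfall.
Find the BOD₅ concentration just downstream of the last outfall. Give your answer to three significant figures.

18.2 mg/L

After outfall 1: Q = 12000 + 1900 = 13900 L/s; C = (12000·2.200 + 1900·58.70)/13900 = 9.923 mg/L.
After outfall 2: Q = 13900 + 2000 = 15900 L/s; C = (13900·9.923 + 2000·56.70)/15900 = 15.81 mg/L.
After outfall 3: Q = 15900 + 528.0 = 16430 L/s; C = (15900·15.81 + 528.0·90.00)/16430 = 18.19 mg/L.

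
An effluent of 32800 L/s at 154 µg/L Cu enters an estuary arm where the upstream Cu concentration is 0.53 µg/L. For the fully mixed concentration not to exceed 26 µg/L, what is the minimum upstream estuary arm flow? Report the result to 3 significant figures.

Set C_mix = 26: (Q·0.5300 + 32800·154.0) / (Q + 32800) = 26
→ Q = 32800·(154.0 − 26)/(26 − 0.5300) = 164800 L/s.

165000 L/s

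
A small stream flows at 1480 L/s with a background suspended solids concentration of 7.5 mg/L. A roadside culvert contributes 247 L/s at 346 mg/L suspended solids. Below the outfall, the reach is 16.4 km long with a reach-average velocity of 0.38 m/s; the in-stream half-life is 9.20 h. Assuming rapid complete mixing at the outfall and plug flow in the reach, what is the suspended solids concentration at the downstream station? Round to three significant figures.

22.7 mg/L

Mass balance: C = (1480·7.500 + 247.0·346.0) / 1727 = 96560/1727 = 55.91 mg/L.
Travel time t = 16.4·1000 / 0.38 = 43160 s = 11.99 h.
Half-life 9.20 h → k = ln 2 / 9.20 = 0.07534 h⁻¹ = 1.808 d⁻¹.
First-order decay: C = 55.91·exp(−k·t) = 55.91·0.4053 = 22.66 mg/L.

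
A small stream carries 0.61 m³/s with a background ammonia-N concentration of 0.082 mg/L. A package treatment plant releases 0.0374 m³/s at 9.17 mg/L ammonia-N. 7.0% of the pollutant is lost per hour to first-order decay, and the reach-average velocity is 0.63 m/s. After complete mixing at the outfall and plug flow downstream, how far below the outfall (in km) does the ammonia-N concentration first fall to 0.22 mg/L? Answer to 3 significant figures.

Conservation of mass: C = (0.6100·0.08200 + 0.03740·9.170) / 0.6474 = 0.3930/0.6474 = 0.6070 mg/L.
7.0%/h lost → k = −ln(1 − 0.07) = 0.07257 h⁻¹.
Set 0.6070·exp(−k·t) = 0.22 → t = ln(0.6070/0.22)/k = 50350 s = 13.99 h.
Distance = v·t = 0.63·50350 = 31720 m = 31.72 km.

31.7 km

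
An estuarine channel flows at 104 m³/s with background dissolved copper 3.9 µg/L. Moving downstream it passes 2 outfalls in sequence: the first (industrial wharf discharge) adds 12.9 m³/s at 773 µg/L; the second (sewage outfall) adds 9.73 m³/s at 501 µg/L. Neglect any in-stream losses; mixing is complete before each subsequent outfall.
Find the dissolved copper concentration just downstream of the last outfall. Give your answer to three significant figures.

Outfall 1: combined Q = 116.9 m³/s; C = (104.0·3.900 + 12.90·773.0)/116.9 = 88.77 µg/L.
Outfall 2: combined Q = 126.6 m³/s; C = (116.9·88.77 + 9.730·501.0)/126.6 = 120.4 µg/L.

120 µg/L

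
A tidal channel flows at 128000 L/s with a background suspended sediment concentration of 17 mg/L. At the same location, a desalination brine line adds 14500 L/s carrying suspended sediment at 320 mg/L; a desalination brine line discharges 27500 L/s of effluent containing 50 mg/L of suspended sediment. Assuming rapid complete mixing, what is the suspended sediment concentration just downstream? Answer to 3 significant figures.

48.2 mg/L

Mass balance: C = (128000·17.00 + 14500·320.0 + 27500·50.00) / 170000 = 8191000/170000 = 48.18 mg/L.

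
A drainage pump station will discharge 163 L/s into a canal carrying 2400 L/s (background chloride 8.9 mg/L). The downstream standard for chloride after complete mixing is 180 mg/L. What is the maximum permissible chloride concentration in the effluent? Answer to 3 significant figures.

At the limit, (Qr·Cr + Qe·Cₑ)/(Qr + Qe) = 180:
Cₑ = (2563·180 − 2400·8.900) / 163.0 = 2699 mg/L.

2700 mg/L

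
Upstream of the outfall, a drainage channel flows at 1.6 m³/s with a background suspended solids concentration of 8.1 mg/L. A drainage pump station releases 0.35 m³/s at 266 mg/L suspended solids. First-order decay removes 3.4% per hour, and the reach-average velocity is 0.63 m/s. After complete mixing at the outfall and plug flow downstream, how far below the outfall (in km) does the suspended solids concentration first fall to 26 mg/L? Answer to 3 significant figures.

48.4 km

Mixed concentration C = ΣQC/ΣQ = (1.600·8.100 + 0.3500·266.0) / 1.950 = 106.1/1.950 = 54.39 mg/L.
3.4%/h lost → k = −ln(1 − 0.034) = 0.03459 h⁻¹.
Set 54.39·exp(−k·t) = 26 → t = ln(54.39/26)/k = 76810 s = 21.34 h.
Distance = v·t = 0.63·76810 = 48390 m = 48.39 km.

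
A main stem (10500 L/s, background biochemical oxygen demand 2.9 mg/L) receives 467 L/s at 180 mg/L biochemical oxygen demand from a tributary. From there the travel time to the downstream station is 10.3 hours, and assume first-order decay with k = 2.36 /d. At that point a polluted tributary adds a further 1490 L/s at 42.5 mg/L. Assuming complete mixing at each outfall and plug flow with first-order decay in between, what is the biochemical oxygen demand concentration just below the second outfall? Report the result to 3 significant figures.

Conservation of mass: C = (10500·2.900 + 467.0·180.0) / 10970 = 114500/10970 = 10.44 mg/L; combined flow 10970 L/s.
Decay over the reach: 10.44·exp(−kt) = 10.44·0.3632 = 3.792 mg/L.
At the second outfall, C = (10970·3.792 + 1490·42.50) / (10970 + 1490) = 8.422 mg/L.

8.42 mg/L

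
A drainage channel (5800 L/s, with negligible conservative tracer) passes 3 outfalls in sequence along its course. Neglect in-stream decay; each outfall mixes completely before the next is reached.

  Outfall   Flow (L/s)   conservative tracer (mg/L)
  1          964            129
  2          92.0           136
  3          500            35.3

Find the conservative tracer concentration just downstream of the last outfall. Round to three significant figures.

21.0 mg/L

Outfall 1: combined Q = 6764 L/s; C = (5800·0 + 964.0·129.0)/6764 = 18.38 mg/L.
Outfall 2: combined Q = 6856 L/s; C = (6764·18.38 + 92.00·136.0)/6856 = 19.96 mg/L.
Outfall 3: combined Q = 7356 L/s; C = (6856·19.96 + 500.0·35.30)/7356 = 21.01 mg/L.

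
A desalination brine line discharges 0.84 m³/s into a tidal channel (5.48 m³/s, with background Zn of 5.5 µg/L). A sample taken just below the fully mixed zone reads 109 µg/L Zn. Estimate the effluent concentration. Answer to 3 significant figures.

Mass balance: 5.480·5.500 + 0.8400·Cₑ = 6.320·109.0
→ Cₑ = (6.320·109.0 − 5.480·5.500) / 0.8400 = 784.2 µg/L.

784 µg/L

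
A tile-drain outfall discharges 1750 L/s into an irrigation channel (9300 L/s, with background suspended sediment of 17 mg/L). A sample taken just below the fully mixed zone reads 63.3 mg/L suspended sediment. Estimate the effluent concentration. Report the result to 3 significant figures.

Mass balance: 9300·17.00 + 1750·Cₑ = 11050·63.30
→ Cₑ = (11050·63.30 − 9300·17.00) / 1750 = 309.4 mg/L.

309 mg/L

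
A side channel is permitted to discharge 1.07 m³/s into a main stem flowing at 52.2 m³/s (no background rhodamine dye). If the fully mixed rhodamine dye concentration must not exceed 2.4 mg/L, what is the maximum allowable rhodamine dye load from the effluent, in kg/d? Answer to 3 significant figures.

11000 kg/d

Mass balance at the limit: 52.20·0 + 1.070·Cₑ = 53.27·2.4 → Cₑ = 119.5 mg/L.
Load = 1.070 m³/s × 119.5 g/m³ × 86 400 s/d = 11050 kg/d.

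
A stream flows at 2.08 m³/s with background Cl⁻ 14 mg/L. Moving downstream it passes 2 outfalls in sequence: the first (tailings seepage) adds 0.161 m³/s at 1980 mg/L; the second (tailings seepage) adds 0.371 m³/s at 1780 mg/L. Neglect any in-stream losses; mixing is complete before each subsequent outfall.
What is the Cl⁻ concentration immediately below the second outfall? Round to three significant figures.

386 mg/L

After outfall 1: Q = 2.080 + 0.1610 = 2.241 m³/s; C = (2.080·14.00 + 0.1610·1980)/2.241 = 155.2 mg/L.
After outfall 2: Q = 2.241 + 0.3710 = 2.612 m³/s; C = (2.241·155.2 + 0.3710·1780)/2.612 = 386.0 mg/L.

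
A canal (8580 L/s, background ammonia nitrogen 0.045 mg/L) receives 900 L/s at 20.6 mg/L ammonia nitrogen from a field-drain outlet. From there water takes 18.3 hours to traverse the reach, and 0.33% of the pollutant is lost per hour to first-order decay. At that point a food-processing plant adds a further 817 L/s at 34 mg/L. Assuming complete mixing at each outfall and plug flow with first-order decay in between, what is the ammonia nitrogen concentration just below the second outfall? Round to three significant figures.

4.43 mg/L

Flow-weighted average: C = (8580·0.04500 + 900.0·20.60) / 9480 = 18930/9480 = 1.996 mg/L; combined flow 9480 L/s.
0.33%/h lost → k = −ln(1 − 0.0033) = 0.003305 h⁻¹.
Applying C = C₀e^(−kt): 1.996 × 0.9413 = 1.879 mg/L.
Second outfall: C = (9480·1.879 + 817.0·34.00)/10300 = 4.428 mg/L.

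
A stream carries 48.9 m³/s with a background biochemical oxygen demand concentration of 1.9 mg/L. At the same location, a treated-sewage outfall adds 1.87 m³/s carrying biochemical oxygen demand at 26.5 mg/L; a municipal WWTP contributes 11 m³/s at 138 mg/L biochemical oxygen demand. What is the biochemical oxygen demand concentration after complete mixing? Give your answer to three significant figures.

26.9 mg/L

Mass balance: C = (48.90·1.900 + 1.870·26.50 + 11.00·138.0) / 61.77 = 1660/61.77 = 26.88 mg/L.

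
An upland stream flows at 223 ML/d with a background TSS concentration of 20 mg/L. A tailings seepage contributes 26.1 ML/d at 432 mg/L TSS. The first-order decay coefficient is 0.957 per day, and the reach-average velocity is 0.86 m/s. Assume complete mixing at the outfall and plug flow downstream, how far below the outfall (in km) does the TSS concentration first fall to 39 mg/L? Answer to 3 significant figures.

37.4 km

Conservation of mass: C = (223.0·20.00 + 26.10·432.0) / 249.1 = 15740/249.1 = 63.17 mg/L.
Set 63.17·exp(−k·t) = 39 → t = ln(63.17/39)/k = 43540 s = 12.09 h.
Distance = v·t = 0.86·43540 = 37440 m = 37.44 km.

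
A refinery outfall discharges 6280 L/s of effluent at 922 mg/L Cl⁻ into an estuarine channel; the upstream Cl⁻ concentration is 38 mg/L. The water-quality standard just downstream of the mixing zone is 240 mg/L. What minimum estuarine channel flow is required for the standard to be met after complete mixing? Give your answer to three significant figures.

21200 L/s

Set C_mix = 240: (Q·38.00 + 6280·922.0) / (Q + 6280) = 240
→ Q = 6280·(922.0 − 240)/(240 − 38.00) = 21200 L/s.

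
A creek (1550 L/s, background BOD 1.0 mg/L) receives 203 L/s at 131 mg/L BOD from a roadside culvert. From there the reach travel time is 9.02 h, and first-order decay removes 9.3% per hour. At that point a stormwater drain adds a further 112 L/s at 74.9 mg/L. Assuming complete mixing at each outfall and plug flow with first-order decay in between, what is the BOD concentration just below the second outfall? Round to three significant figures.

Mass balance: C = (1550·1.000 + 203.0·131.0) / 1753 = 28140/1753 = 16.05 mg/L; combined flow 1753 L/s.
9.3%/h lost → k = −ln(1 − 0.093) = 0.09761 h⁻¹.
First-order decay: C = 16.05·exp(−k·t) = 16.05·0.4146 = 6.656 mg/L.
At the second outfall, C = (1753·6.656 + 112.0·74.90) / (1753 + 112.0) = 10.75 mg/L.

10.8 mg/L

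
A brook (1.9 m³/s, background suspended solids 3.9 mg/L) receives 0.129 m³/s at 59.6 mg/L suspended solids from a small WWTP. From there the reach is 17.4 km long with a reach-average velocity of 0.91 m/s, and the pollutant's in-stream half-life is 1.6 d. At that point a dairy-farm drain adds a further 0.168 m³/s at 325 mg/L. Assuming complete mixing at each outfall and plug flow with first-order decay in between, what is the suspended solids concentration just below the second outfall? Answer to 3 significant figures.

31.1 mg/L

After mixing, C = (1.900·3.900 + 0.1290·59.60) / 2.029 = 15.10/2.029 = 7.441 mg/L; combined flow 2.029 m³/s.
Travel time t = 17.4·1000 / 0.91 = 19120 s = 5.311 h.
Half-life 1.6 d → k = ln 2 / 1.6 = 0.4332 d⁻¹.
After decay, C = 7.441 × e^(−kt) = 7.441 × 0.9086 = 6.761 mg/L.
Second outfall: C = (2.029·6.761 + 0.1680·325.0)/2.197 = 31.10 mg/L.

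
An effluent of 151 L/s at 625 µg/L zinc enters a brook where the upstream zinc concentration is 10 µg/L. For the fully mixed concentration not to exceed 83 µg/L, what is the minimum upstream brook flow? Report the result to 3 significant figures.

Set C_mix = 83: (Q·10.00 + 151.0·625.0) / (Q + 151.0) = 83
→ Q = 151.0·(625.0 − 83)/(83 − 10.00) = 1121 L/s.

1120 L/s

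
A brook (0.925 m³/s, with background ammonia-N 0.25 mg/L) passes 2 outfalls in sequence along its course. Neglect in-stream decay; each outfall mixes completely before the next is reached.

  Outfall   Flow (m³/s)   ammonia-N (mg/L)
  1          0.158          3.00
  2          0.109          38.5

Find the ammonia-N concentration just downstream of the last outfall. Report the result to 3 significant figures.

4.11 mg/L

Below outfall 1: Q → 1.083 m³/s, C = (0.9250·0.2500 + 0.1580·3.000)/1.083 = 0.6512 mg/L.
Below outfall 2: Q → 1.192 m³/s, C = (1.083·0.6512 + 0.1090·38.50)/1.192 = 4.112 mg/L.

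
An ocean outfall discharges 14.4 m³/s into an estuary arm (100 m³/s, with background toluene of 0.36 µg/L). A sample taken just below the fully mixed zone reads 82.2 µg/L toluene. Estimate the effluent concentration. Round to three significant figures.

651 µg/L

Mass balance: 100.0·0.3600 + 14.40·Cₑ = 114.4·82.20
→ Cₑ = (114.4·82.20 − 100.0·0.3600) / 14.40 = 650.5 µg/L.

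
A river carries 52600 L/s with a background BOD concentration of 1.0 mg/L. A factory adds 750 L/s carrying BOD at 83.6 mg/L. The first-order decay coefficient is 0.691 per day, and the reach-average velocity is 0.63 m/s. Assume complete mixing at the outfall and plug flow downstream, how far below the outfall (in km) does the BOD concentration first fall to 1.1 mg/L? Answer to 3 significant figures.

53.2 km

Mass balance: C = (52600·1.000 + 750.0·83.60) / 53350 = 115300/53350 = 2.161 mg/L.
Set 2.161·exp(−k·t) = 1.1 → t = ln(2.161/1.1)/k = 84440 s = 23.46 h.
Distance = v·t = 0.63·84440 = 53200 m = 53.20 km.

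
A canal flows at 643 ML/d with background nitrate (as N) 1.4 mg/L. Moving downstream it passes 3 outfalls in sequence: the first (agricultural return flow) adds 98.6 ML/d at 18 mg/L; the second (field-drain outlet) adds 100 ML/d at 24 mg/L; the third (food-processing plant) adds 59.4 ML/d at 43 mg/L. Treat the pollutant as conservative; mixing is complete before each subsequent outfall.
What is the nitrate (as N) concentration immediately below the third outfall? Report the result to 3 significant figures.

Below outfall 1: Q → 741.6 ML/d, C = (643.0·1.400 + 98.60·18.00)/741.6 = 3.607 mg/L.
Below outfall 2: Q → 841.6 ML/d, C = (741.6·3.607 + 100.0·24.00)/841.6 = 6.030 mg/L.
Below outfall 3: Q → 901.0 ML/d, C = (841.6·6.030 + 59.40·43.00)/901.0 = 8.467 mg/L.

8.47 mg/L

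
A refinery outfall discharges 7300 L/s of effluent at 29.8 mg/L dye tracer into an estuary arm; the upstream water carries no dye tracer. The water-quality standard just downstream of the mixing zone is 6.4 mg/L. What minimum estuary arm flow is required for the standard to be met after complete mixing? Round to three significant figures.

Set C_mix = 6.4: (Q·0 + 7300·29.80) / (Q + 7300) = 6.4
→ Q = 7300·(29.80 − 6.4)/(6.4 − 0) = 26690 L/s.

26700 L/s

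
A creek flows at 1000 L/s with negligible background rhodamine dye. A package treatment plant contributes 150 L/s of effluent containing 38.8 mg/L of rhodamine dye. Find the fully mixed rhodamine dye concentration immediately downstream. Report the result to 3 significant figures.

Mass balance: C = (1000·0 + 150.0·38.80) / 1150 = 5820/1150 = 5.061 mg/L.

5.06 mg/L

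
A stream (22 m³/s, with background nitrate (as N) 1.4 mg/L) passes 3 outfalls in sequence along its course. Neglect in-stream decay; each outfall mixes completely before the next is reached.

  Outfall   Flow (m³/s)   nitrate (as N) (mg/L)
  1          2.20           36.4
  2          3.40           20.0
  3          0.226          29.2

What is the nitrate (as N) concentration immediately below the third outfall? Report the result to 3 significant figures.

Below outfall 1: Q → 24.20 m³/s, C = (22.00·1.400 + 2.200·36.40)/24.20 = 4.582 mg/L.
Below outfall 2: Q → 27.60 m³/s, C = (24.20·4.582 + 3.400·20.00)/27.60 = 6.481 mg/L.
Below outfall 3: Q → 27.83 m³/s, C = (27.60·6.481 + 0.2260·29.20)/27.83 = 6.666 mg/L.

6.67 mg/L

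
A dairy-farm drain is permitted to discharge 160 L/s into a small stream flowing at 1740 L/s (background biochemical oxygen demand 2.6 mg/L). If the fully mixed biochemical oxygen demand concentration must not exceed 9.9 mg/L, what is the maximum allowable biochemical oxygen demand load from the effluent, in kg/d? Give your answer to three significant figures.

1230 kg/d

Mass balance at the limit: 1740·2.600 + 160.0·Cₑ = 1900·9.9 → Cₑ = 89.29 mg/L.
160.0 L/s = 0.1600 m³/s. Load = 0.1600 m³/s × 89.29 g/m³ × 86 400 s/d = 1234 kg/d.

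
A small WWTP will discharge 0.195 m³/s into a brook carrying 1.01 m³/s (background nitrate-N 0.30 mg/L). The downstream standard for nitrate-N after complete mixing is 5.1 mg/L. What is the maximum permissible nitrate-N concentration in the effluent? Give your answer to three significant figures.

At the limit, (Qr·Cr + Qe·Cₑ)/(Qr + Qe) = 5.1:
Cₑ = (1.205·5.1 − 1.010·0.3000) / 0.1950 = 29.96 mg/L.

30.0 mg/L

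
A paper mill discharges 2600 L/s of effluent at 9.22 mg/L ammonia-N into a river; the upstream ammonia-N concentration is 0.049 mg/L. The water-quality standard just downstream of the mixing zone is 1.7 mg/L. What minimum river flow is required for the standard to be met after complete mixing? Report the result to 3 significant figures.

11800 L/s

Set C_mix = 1.7: (Q·0.04900 + 2600·9.220) / (Q + 2600) = 1.7
→ Q = 2600·(9.220 − 1.7)/(1.7 − 0.04900) = 11840 L/s.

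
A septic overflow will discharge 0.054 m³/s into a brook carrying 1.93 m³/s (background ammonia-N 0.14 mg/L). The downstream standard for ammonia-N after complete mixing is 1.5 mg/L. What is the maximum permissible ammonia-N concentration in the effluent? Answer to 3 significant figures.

At the limit, (Qr·Cr + Qe·Cₑ)/(Qr + Qe) = 1.5:
Cₑ = (1.984·1.5 − 1.930·0.1400) / 0.05400 = 50.11 mg/L.

50.1 mg/L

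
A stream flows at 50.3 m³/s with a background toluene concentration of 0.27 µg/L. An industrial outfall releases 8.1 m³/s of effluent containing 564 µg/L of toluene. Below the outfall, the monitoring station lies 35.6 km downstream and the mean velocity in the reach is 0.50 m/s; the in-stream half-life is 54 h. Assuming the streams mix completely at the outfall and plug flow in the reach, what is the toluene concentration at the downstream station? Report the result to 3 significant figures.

60.9 µg/L

Flow-weighted average: C = (50.30·0.2700 + 8.100·564.0) / 58.40 = 4582/58.40 = 78.46 µg/L.
Travel time t = 35.6·1000 / 0.50 = 71200 s = 19.78 h.
Half-life 54 h → k = ln 2 / 54 = 0.01284 h⁻¹ = 0.3081 d⁻¹.
Decay over the reach: 78.46·exp(−kt) = 78.46·0.7758 = 60.87 µg/L.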